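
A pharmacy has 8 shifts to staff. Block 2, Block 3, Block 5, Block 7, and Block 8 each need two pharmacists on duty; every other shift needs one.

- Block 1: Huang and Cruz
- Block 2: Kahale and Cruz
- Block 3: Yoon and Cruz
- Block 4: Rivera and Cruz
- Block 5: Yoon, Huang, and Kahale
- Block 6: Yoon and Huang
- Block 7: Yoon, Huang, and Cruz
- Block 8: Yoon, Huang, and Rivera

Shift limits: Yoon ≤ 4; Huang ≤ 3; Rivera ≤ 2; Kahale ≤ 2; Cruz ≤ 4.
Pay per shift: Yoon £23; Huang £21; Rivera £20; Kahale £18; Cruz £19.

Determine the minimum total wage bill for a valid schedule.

£261

Block 2 can only be covered by Kahale and Cruz, so that assignment is forced.
Block 3 can only be covered by Yoon and Cruz, so that assignment is forced.
Picking the cheapest available pharmacist for each shift independently would cost £258, but that ignores the shift limits.
An optimal schedule: Block 1→Cruz, Block 2→Kahale+Cruz, Block 3→Cruz+Yoon, Block 4→Rivera, Block 5→Kahale+Huang, Block 6→Huang, Block 7→Cruz+Huang, Block 8→Rivera+Yoon.
Total: 19 + 18 + 19 + 19 + 23 + 20 + 18 + 21 + 21 + 19 + 21 + 20 + 23 = £261.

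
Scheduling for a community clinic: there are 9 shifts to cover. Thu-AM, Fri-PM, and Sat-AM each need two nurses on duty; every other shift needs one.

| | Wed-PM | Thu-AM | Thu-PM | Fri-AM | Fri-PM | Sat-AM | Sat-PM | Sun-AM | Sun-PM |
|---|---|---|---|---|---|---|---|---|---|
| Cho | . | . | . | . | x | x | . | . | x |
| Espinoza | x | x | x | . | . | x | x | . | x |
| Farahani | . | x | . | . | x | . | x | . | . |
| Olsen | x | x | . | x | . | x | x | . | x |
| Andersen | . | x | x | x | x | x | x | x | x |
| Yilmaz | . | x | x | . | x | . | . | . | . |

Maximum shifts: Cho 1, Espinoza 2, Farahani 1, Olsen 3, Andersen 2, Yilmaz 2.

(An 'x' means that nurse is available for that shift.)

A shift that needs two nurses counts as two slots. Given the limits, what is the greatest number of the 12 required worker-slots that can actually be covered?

11

Total capacity across all nurses is 1+2+1+3+2+2 = 11, and 12 slots are needed, so at most 11 can be filled.
An assignment achieving 11: Wed-PM→Espinoza, Thu-AM→Yilmaz, Thu-PM→Espinoza, Fri-AM→Olsen, Fri-PM→Cho+Yilmaz, Sat-AM→Olsen+Andersen, Sat-PM→Farahani, Sun-AM→Andersen, Sun-PM→Olsen.
Loads: Cho 1/1, Espinoza 2/2, Farahani 1/1, Olsen 3/3, Andersen 2/2, Yilmaz 2/2.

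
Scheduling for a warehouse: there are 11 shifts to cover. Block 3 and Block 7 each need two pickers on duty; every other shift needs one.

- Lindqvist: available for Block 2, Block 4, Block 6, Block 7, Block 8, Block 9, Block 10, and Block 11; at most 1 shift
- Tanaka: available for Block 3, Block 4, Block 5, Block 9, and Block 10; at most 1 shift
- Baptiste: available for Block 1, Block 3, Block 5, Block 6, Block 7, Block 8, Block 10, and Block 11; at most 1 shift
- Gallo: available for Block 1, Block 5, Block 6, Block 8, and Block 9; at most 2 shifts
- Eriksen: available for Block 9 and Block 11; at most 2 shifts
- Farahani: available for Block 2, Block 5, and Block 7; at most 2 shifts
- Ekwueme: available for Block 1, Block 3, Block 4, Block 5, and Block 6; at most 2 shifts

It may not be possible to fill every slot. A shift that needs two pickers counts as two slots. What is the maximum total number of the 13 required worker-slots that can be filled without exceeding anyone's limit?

11

Total capacity across all pickers is 1+1+1+2+2+2+2 = 11, and 13 slots are needed, so at most 11 can be filled.
An assignment achieving 11: Block 1→Baptiste, Block 2→Lindqvist, Block 3→Tanaka+Ekwueme, Block 4→Ekwueme, Block 5→Farahani, Block 6→Gallo, Block 7→Farahani, Block 8→Gallo, Block 9→Eriksen, Block 11→Eriksen.
Loads: Lindqvist 1/1, Tanaka 1/1, Baptiste 1/1, Gallo 2/2, Eriksen 2/2, Farahani 2/2, Ekwueme 2/2.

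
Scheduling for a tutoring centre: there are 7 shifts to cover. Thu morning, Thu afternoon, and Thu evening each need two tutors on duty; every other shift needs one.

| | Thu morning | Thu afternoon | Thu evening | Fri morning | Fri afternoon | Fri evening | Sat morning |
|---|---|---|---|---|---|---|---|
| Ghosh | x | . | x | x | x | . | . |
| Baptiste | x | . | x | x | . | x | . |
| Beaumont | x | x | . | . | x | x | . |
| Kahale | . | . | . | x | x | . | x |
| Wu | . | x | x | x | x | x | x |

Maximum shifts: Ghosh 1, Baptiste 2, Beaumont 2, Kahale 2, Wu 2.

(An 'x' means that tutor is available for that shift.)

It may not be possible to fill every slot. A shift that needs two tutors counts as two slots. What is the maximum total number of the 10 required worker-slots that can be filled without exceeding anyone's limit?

Total capacity across all tutors is 1+2+2+2+2 = 9, and 10 slots are needed, so at most 9 can be filled.
An assignment achieving 9: Thu morning→Ghosh+Baptiste, Thu afternoon→Beaumont+Wu, Thu evening→Baptiste+Wu, Fri morning→Kahale, Fri evening→Beaumont, Sat morning→Kahale.
Loads: Ghosh 1/1, Baptiste 2/2, Beaumont 2/2, Kahale 2/2, Wu 2/2.

9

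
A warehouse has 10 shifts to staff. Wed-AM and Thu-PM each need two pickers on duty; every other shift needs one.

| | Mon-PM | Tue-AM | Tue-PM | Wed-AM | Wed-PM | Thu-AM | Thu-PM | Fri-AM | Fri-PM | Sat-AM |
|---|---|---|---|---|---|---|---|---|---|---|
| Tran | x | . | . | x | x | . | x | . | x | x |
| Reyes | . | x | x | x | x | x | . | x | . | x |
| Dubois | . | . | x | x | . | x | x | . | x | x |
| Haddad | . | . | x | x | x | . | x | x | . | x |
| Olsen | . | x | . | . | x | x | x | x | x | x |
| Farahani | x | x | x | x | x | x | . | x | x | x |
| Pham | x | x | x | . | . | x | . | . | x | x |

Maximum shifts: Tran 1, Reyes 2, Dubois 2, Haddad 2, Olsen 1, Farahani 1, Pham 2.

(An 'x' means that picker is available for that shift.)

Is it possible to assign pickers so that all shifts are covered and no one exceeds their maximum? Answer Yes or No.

Total capacity is 1+2+2+2+1+1+2 = 11 but 12 worker-slots are needed — infeasible.

No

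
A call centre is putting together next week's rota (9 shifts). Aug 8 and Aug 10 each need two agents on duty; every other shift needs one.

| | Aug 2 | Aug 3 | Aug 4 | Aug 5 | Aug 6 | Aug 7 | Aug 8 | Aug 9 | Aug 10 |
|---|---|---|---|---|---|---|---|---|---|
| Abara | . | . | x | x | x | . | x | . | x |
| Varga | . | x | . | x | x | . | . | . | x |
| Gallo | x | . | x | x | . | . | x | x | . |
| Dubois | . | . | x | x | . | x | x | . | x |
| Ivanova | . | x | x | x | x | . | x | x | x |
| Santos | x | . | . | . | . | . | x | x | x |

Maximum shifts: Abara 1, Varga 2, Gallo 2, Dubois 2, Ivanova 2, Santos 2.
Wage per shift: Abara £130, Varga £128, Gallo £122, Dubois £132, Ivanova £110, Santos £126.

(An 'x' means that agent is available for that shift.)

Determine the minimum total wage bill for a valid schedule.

Aug 7 can only be covered by Dubois, so that assignment is forced.
Picking the cheapest available agent for each shift independently would cost £1272, but that ignores the shift limits.
An optimal schedule: Aug 2→Gallo, Aug 3→Varga, Aug 4→Dubois, Aug 5→Varga, Aug 6→Abara, Aug 7→Dubois, Aug 8→Ivanova+Santos, Aug 9→Gallo, Aug 10→Ivanova+Santos.
Total: 122 + 128 + 132 + 128 + 130 + 132 + 110 + 126 + 122 + 110 + 126 = £1366.

£1366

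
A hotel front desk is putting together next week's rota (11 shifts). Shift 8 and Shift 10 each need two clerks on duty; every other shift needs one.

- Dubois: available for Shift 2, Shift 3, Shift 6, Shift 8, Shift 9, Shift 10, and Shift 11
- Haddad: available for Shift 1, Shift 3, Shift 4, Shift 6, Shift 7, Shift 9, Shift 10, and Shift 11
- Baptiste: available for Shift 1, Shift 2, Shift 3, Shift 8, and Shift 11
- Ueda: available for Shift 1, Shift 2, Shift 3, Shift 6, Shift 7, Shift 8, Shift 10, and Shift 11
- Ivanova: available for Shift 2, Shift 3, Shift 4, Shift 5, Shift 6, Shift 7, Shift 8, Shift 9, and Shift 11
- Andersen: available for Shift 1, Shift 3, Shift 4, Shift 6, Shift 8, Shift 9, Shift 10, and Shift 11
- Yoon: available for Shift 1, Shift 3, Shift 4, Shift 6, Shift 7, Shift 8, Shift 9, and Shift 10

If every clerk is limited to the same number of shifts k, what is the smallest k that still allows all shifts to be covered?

With 7 clerks and 13 worker-slots to fill, someone must work at least ⌈13/7⌉ = 2 shifts, so k ≥ 2.
k = 2 works: Shift 1→Baptiste, Shift 2→Dubois, Shift 3→Ueda, Shift 4→Haddad, Shift 5→Ivanova, Shift 6→Ueda, Shift 7→Haddad, Shift 8→Ivanova+Andersen, Shift 9→Dubois, Shift 10→Andersen+Yoon, Shift 11→Baptiste.
Loads: Dubois 2, Haddad 2, Baptiste 2, Ueda 2, Ivanova 2, Andersen 2, Yoon 1 — all ≤ 2.

2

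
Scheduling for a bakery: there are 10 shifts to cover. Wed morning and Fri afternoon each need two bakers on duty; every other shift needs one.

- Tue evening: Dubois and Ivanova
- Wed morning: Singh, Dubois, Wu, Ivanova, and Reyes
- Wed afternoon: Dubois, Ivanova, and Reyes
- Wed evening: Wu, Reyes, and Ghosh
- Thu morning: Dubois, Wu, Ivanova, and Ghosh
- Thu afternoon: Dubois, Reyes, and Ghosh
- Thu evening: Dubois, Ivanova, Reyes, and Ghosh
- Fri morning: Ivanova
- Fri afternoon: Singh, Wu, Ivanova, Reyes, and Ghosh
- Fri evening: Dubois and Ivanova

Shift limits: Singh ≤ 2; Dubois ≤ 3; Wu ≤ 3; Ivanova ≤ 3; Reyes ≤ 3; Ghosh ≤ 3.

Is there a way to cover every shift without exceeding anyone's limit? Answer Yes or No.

Fri morning can only be covered by Ivanova, so that assignment is forced.
One valid schedule: Tue evening→Dubois, Wed morning→Singh+Wu, Wed afternoon→Dubois, Wed evening→Wu, Thu morning→Wu, Thu afternoon→Reyes, Thu evening→Ivanova, Fri morning→Ivanova, Fri afternoon→Singh+Ivanova, Fri evening→Dubois.
Loads: Singh 2/2, Dubois 3/3, Wu 3/3, Ivanova 3/3, Reyes 1/3, Ghosh 0/3 — all within limits.

Yes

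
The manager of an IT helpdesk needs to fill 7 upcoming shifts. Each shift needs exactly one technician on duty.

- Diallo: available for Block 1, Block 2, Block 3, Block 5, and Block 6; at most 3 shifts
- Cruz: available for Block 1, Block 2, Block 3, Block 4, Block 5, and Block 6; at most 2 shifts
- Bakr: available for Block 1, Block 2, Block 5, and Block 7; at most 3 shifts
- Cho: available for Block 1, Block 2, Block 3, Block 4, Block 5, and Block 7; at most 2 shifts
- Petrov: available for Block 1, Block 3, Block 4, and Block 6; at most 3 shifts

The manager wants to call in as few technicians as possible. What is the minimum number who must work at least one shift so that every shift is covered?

7 slots to fill and no one can take more than 3, so at least ⌈7/3⌉ = 3 technicians are needed.
Diallo, Cruz, and Bakr alone can cover everything: Block 1→Diallo, Block 2→Cruz, Block 3→Diallo, Block 4→Cruz, Block 5→Bakr, Block 6→Diallo, Block 7→Bakr.

3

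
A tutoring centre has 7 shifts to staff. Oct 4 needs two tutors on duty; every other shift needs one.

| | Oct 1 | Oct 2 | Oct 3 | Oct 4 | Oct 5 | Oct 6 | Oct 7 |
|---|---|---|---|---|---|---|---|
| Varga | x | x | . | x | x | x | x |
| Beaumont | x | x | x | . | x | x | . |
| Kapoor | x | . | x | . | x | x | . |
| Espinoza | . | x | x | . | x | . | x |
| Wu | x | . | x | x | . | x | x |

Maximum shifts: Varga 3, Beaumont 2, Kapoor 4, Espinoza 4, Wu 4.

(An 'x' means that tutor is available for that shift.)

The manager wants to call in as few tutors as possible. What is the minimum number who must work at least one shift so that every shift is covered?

8 slots to fill and no one can take more than 4, so at least ⌈8/4⌉ = 2 tutors are needed.
No set of 2 tutors can cover every shift (each such set leaves at least one shift with no one available or exceeds a cap).
Varga, Beaumont, and Wu alone can cover everything: Oct 1→Beaumont, Oct 2→Varga, Oct 3→Beaumont, Oct 4→Varga+Wu, Oct 5→Varga, Oct 6→Wu, Oct 7→Wu.

3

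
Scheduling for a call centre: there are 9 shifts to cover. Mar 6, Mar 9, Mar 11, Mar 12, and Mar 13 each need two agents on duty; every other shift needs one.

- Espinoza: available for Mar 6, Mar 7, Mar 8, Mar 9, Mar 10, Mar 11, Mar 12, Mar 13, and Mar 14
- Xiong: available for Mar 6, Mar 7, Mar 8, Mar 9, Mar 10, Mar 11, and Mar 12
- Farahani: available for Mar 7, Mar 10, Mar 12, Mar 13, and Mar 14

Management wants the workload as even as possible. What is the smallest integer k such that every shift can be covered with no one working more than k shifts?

5

With 3 agents and 14 worker-slots to fill, someone must work at least ⌈14/3⌉ = 5 shifts, so k ≥ 5.
k = 5 works: Mar 6→Espinoza+Xiong, Mar 7→Xiong, Mar 8→Espinoza, Mar 9→Espinoza+Xiong, Mar 10→Farahani, Mar 11→Espinoza+Xiong, Mar 12→Xiong+Farahani, Mar 13→Espinoza+Farahani, Mar 14→Farahani.
Loads: Espinoza 5, Xiong 5, Farahani 4 — all ≤ 5.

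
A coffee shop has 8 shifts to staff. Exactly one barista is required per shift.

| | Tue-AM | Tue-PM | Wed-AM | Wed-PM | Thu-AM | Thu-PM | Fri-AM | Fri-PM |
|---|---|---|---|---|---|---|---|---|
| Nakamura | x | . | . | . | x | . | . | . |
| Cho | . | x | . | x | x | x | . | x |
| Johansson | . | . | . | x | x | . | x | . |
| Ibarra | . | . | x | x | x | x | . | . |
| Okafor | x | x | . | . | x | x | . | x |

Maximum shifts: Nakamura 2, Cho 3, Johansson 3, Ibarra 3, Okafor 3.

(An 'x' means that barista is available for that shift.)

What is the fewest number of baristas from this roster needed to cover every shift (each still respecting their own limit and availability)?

8 slots to fill and no one can take more than 3, so at least ⌈8/3⌉ = 3 baristas are needed.
Johansson, Ibarra, and Okafor alone can cover everything: Tue-AM→Okafor, Tue-PM→Okafor, Wed-AM→Ibarra, Wed-PM→Johansson, Thu-AM→Johansson, Thu-PM→Ibarra, Fri-AM→Johansson, Fri-PM→Okafor.

3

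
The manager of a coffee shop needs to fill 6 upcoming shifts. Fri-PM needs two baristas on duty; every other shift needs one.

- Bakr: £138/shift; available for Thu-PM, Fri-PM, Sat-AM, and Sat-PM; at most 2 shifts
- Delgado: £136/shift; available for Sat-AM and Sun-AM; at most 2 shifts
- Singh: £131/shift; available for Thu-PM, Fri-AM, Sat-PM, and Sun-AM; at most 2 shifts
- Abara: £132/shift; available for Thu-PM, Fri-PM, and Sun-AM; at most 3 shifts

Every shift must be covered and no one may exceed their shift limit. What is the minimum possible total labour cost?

Fri-AM can only be covered by Singh, so that assignment is forced.
Fri-PM can only be covered by Bakr and Abara, so that assignment is forced.
Picking the cheapest available barista for each shift independently would cost £930, but that ignores the shift limits.
An optimal schedule: Thu-PM→Abara, Fri-AM→Singh, Fri-PM→Abara+Bakr, Sat-AM→Delgado, Sat-PM→Singh, Sun-AM→Abara.
Total: 132 + 131 + 132 + 138 + 136 + 131 + 132 = £932.

£932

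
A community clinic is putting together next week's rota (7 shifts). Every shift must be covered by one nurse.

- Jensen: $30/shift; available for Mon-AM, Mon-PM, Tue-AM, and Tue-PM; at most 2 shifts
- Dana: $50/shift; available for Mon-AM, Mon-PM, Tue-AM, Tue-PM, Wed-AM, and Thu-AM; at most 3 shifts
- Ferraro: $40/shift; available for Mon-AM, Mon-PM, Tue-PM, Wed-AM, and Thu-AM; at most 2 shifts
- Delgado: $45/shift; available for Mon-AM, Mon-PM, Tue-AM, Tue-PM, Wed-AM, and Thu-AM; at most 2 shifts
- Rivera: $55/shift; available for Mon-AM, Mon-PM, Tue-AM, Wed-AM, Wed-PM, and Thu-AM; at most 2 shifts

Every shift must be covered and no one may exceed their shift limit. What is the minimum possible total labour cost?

Wed-PM can only be covered by Rivera, so that assignment is forced.
Picking the cheapest available nurse for each shift independently would cost $255, but that ignores the shift limits.
An optimal schedule: Mon-AM→Delgado, Mon-PM→Delgado, Tue-AM→Jensen, Tue-PM→Jensen, Wed-AM→Ferraro, Wed-PM→Rivera, Thu-AM→Ferraro.
Total: 45 + 45 + 30 + 30 + 40 + 55 + 40 = $285.

$285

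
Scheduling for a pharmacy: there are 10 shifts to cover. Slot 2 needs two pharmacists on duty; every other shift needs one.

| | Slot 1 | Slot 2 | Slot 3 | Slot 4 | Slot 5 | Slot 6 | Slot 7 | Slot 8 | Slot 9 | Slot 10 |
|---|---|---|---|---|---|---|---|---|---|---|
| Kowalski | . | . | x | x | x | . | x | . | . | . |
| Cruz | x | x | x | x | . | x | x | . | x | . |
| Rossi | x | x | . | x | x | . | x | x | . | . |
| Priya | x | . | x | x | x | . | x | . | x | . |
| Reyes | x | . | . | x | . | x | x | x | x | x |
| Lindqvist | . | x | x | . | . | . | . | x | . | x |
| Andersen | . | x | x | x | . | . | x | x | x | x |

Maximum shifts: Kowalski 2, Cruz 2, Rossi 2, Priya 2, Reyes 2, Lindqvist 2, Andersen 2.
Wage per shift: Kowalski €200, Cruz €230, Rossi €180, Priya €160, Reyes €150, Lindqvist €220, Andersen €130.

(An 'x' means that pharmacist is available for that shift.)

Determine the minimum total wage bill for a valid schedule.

Picking the cheapest available pharmacist for each shift independently would cost €1550, but that ignores the shift limits.
An optimal schedule: Slot 1→Reyes, Slot 2→Rossi+Lindqvist, Slot 3→Kowalski, Slot 4→Rossi, Slot 5→Priya, Slot 6→Reyes, Slot 7→Kowalski, Slot 8→Andersen, Slot 9→Priya, Slot 10→Andersen.
Total: 150 + 180 + 220 + 200 + 180 + 160 + 150 + 200 + 130 + 160 + 130 = €1860.

€1860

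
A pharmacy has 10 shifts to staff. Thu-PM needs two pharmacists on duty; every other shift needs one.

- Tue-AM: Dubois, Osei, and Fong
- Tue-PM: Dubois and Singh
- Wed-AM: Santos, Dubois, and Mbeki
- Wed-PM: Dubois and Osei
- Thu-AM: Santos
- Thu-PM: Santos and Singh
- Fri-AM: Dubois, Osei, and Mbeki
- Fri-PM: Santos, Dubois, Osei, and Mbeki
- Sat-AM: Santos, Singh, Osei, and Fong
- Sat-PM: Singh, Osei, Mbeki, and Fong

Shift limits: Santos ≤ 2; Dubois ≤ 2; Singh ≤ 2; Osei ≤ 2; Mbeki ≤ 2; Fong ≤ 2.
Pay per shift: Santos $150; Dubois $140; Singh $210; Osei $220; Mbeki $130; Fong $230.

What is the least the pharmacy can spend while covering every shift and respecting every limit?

Thu-AM can only be covered by Santos, so that assignment is forced.
Thu-PM can only be covered by Santos and Singh, so that assignment is forced.
Picking the cheapest available pharmacist for each shift independently would cost $1600, but that ignores the shift limits.
An optimal schedule: Tue-AM→Osei, Tue-PM→Dubois, Wed-AM→Mbeki, Wed-PM→Dubois, Thu-AM→Santos, Thu-PM→Santos+Singh, Fri-AM→Osei, Fri-PM→Mbeki, Sat-AM→Singh, Sat-PM→Fong.
Total: 220 + 140 + 130 + 140 + 150 + 150 + 210 + 220 + 130 + 210 + 230 = $1930.

$1930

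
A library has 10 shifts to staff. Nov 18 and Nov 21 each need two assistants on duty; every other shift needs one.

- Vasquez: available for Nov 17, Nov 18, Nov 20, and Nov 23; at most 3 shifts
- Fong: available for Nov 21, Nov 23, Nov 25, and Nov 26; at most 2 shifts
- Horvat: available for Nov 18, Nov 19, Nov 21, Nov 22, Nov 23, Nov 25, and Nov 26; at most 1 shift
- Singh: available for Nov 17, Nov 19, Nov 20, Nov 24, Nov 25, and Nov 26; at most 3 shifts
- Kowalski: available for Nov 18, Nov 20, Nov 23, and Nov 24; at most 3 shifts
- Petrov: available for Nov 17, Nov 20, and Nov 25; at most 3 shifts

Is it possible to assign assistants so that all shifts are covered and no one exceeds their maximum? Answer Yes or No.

No

Total capacity is 15 and 12 slots are needed, so capacity alone doesn't rule it out.
Shifts {Nov 21, Nov 22} need 3 worker-slots in total, but the assistants available for any of those shifts (Fong and Horvat) can supply at most 2 among them. So no valid schedule exists.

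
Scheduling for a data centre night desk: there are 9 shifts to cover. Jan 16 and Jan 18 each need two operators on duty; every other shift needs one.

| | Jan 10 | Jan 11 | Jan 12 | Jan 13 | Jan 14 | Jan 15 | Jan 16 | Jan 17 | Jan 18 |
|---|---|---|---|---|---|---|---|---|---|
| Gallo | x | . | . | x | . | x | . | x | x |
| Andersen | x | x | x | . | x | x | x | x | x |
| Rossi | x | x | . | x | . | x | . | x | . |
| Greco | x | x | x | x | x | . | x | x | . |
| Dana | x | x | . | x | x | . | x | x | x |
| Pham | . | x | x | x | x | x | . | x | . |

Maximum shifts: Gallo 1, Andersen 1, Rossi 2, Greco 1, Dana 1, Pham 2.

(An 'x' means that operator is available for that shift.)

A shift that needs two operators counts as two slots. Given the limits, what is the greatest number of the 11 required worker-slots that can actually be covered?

8

Total capacity across all operators is 1+1+2+1+1+2 = 8, and 11 slots are needed, so at most 8 can be filled.
An assignment achieving 8: Jan 10→Rossi, Jan 11→Pham, Jan 12→Andersen, Jan 14→Pham, Jan 15→Rossi, Jan 16→Greco+Dana, Jan 18→Gallo.
Loads: Gallo 1/1, Andersen 1/1, Rossi 2/2, Greco 1/1, Dana 1/1, Pham 2/2.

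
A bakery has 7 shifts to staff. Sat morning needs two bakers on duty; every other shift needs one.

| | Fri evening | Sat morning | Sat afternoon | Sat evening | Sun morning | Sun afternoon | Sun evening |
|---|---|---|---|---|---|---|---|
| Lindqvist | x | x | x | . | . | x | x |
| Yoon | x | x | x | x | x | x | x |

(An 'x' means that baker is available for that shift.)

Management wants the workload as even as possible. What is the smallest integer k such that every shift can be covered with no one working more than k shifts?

With 2 bakers and 8 worker-slots to fill, someone must work at least ⌈8/2⌉ = 4 shifts, so k ≥ 4.
k = 4 works: Fri evening→Lindqvist, Sat morning→Lindqvist+Yoon, Sat afternoon→Lindqvist, Sat evening→Yoon, Sun morning→Yoon, Sun afternoon→Lindqvist, Sun evening→Yoon.
Loads: Lindqvist 4, Yoon 4 — all ≤ 4.

4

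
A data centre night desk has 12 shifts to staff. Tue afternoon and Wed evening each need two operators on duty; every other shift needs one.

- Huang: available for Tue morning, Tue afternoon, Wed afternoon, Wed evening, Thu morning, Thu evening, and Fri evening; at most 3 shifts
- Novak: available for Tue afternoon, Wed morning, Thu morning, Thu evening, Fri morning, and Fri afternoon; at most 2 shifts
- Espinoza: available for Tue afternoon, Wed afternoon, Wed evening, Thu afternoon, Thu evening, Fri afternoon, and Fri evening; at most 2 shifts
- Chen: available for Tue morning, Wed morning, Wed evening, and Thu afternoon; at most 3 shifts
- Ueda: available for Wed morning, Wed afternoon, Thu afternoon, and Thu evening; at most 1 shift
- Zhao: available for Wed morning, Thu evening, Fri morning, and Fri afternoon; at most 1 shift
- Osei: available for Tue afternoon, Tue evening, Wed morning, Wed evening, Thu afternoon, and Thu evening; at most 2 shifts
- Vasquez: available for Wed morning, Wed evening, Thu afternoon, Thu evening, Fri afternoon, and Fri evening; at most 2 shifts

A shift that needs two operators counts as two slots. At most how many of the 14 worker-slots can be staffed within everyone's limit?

14

Total capacity across all operators is 3+2+2+3+1+1+2+2 = 16, and 14 slots are needed, so at most 14 can be filled.
An assignment achieving 14: Tue morning→Huang, Tue afternoon→Novak+Espinoza, Tue evening→Osei, Wed morning→Chen, Wed afternoon→Huang, Wed evening→Chen+Osei, Thu morning→Huang, Thu afternoon→Chen, Thu evening→Ueda, Fri morning→Novak, Fri afternoon→Zhao, Fri evening→Espinoza.
Loads: Huang 3/3, Novak 2/2, Espinoza 2/2, Chen 3/3, Ueda 1/1, Zhao 1/1, Osei 2/2, Vasquez 0/2.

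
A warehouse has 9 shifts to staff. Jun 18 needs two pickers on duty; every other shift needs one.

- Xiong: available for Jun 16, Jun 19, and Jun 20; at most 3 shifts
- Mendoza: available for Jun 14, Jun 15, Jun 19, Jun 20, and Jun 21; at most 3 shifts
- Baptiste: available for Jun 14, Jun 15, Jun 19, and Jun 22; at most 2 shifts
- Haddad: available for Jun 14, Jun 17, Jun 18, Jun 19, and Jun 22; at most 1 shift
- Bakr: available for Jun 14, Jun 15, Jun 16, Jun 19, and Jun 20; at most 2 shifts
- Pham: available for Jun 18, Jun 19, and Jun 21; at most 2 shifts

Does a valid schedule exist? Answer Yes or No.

Total capacity is 13 and 10 slots are needed, so capacity alone doesn't rule it out.
Shifts {Jun 17, Jun 18} need 3 worker-slots in total, but the pickers available for any of those shifts (Haddad and Pham) can supply at most 2 among them. So no valid schedule exists.

No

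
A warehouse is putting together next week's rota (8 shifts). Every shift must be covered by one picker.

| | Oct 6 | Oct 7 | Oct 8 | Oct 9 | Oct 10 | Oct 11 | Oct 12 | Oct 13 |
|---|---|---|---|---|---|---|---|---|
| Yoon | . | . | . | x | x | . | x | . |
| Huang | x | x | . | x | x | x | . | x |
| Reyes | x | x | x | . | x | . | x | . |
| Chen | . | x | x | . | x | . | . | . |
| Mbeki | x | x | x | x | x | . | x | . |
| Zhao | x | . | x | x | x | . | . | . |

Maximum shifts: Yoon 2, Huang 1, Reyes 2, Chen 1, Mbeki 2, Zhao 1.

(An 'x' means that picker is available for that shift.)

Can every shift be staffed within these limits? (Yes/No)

No

Total capacity is 9 and 8 slots are needed, so capacity alone doesn't rule it out.
Shifts {Oct 11, Oct 13} need 2 worker-slots in total, but the pickers available for any of those shifts (Huang) can supply at most 1 among them. So no valid schedule exists.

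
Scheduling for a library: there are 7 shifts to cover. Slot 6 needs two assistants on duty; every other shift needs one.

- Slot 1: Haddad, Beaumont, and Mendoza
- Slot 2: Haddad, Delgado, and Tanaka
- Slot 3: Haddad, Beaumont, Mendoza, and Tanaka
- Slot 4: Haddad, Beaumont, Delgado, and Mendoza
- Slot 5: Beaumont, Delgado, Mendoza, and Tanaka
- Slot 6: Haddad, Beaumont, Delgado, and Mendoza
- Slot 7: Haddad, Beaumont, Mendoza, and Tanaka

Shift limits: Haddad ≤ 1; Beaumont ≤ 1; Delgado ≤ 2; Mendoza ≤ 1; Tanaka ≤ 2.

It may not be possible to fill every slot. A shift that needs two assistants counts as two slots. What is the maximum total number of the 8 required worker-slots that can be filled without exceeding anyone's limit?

7

Total capacity across all assistants is 1+1+2+1+2 = 7, and 8 slots are needed, so at most 7 can be filled.
An assignment achieving 7: Slot 1→Haddad, Slot 2→Delgado, Slot 3→Beaumont, Slot 4→Delgado, Slot 5→Tanaka, Slot 6→Mendoza, Slot 7→Tanaka.
Loads: Haddad 1/1, Beaumont 1/1, Delgado 2/2, Mendoza 1/1, Tanaka 2/2.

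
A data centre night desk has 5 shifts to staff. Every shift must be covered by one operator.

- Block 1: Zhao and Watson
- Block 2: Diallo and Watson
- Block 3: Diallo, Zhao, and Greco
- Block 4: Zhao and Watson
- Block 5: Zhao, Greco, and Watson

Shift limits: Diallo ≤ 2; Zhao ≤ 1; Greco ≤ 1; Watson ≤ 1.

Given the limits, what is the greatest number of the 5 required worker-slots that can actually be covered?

Total capacity across all operators is 2+1+1+1 = 5, and 5 slots are needed, so at most 5 can be filled.
An assignment achieving 5: Block 1→Zhao, Block 2→Diallo, Block 3→Diallo, Block 4→Watson, Block 5→Greco.
Loads: Diallo 2/2, Zhao 1/1, Greco 1/1, Watson 1/1.

5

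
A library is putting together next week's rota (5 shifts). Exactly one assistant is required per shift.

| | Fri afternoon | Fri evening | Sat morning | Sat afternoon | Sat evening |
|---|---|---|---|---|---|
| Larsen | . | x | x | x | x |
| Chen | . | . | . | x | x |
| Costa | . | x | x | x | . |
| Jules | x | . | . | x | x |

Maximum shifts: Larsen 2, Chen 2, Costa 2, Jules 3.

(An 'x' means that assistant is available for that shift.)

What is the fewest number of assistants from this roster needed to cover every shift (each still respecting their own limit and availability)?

2

5 slots to fill and no one can take more than 3, so at least ⌈5/3⌉ = 2 assistants are needed.
Larsen and Jules alone can cover everything: Fri afternoon→Jules, Fri evening→Larsen, Sat morning→Larsen, Sat afternoon→Jules, Sat evening→Jules.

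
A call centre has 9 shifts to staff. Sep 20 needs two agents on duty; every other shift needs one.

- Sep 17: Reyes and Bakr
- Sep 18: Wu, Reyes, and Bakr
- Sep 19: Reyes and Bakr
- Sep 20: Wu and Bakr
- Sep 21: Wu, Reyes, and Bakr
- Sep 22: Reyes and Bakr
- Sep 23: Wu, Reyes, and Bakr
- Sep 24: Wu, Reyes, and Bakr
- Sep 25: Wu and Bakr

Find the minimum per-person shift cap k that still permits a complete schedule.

With 3 agents and 10 worker-slots to fill, someone must work at least ⌈10/3⌉ = 4 shifts, so k ≥ 4.
k = 4 works: Sep 17→Reyes, Sep 18→Wu, Sep 19→Reyes, Sep 20→Wu+Bakr, Sep 21→Wu, Sep 22→Reyes, Sep 23→Reyes, Sep 24→Bakr, Sep 25→Wu.
Loads: Wu 4, Reyes 4, Bakr 2 — all ≤ 4.

4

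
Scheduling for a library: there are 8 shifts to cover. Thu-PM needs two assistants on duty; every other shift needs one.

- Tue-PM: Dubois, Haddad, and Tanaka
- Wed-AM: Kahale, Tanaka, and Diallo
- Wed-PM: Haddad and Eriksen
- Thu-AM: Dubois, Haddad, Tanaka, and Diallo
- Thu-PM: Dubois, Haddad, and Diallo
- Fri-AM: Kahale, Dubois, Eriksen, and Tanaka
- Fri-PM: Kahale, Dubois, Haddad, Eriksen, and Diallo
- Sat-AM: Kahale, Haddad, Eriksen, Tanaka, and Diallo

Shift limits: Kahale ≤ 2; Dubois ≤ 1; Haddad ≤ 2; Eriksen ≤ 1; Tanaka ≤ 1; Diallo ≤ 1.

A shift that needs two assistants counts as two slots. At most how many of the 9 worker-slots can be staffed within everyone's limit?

Total capacity across all assistants is 2+1+2+1+1+1 = 8, and 9 slots are needed, so at most 8 can be filled.
An assignment achieving 8: Tue-PM→Dubois, Wed-AM→Kahale, Wed-PM→Haddad, Thu-AM→Tanaka, Thu-PM→Haddad+Diallo, Fri-AM→Kahale, Fri-PM→Eriksen.
Loads: Kahale 2/2, Dubois 1/1, Haddad 2/2, Eriksen 1/1, Tanaka 1/1, Diallo 1/1.

8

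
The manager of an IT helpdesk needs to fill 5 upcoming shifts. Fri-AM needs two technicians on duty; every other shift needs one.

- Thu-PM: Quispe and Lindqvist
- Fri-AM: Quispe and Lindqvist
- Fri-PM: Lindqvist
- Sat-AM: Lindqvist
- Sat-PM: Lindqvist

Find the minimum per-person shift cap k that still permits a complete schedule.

With 2 technicians and 6 worker-slots to fill, someone must work at least ⌈6/2⌉ = 3 shifts, so k ≥ 3.
k = 3 fails: Shifts {Fri-AM, Fri-PM, Sat-AM, Sat-PM} need 5 worker-slots in total, but the technicians available for any of those shifts (Quispe and Lindqvist) can supply at most 4 among them. So no valid schedule exists.
k = 4 works: Thu-PM→Quispe, Fri-AM→Quispe+Lindqvist, Fri-PM→Lindqvist, Sat-AM→Lindqvist, Sat-PM→Lindqvist.
Loads: Quispe 2, Lindqvist 4 — all ≤ 4.

4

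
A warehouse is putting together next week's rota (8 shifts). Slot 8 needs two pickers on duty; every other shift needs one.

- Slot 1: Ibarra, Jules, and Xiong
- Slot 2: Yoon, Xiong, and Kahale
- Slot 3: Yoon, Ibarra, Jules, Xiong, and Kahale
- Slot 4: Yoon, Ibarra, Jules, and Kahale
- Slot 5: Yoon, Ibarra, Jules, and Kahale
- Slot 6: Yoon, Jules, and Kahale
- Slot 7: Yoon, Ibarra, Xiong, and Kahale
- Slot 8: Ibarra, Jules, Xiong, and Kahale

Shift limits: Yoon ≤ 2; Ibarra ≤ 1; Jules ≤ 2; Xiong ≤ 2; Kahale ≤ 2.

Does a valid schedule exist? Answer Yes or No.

Yes

One valid schedule: Slot 1→Ibarra, Slot 2→Yoon, Slot 3→Kahale, Slot 4→Jules, Slot 5→Jules, Slot 6→Yoon, Slot 7→Xiong, Slot 8→Xiong+Kahale.
Loads: Yoon 2/2, Ibarra 1/1, Jules 2/2, Xiong 2/2, Kahale 2/2 — all within limits.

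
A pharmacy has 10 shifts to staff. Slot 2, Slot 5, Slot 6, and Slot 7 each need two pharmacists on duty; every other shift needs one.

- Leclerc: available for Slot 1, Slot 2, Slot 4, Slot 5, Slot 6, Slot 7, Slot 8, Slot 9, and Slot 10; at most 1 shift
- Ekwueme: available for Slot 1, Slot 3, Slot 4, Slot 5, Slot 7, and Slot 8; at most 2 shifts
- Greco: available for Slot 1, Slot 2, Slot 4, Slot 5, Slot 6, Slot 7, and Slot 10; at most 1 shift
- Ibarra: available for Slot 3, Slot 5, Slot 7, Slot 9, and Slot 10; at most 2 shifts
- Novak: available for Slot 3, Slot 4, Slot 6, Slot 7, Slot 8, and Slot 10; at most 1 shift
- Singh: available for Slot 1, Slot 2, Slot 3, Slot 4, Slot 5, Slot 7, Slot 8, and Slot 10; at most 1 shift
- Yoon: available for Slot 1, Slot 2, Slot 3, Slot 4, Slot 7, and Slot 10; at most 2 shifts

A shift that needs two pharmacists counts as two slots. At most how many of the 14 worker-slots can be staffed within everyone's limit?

10

Total capacity across all pharmacists is 1+2+1+2+1+1+2 = 10, and 14 slots are needed, so at most 10 can be filled.
An assignment achieving 10: Slot 1→Ekwueme, Slot 2→Singh+Yoon, Slot 3→Ibarra, Slot 4→Yoon, Slot 5→Ibarra, Slot 6→Greco+Novak, Slot 8→Ekwueme, Slot 9→Leclerc.
Loads: Leclerc 1/1, Ekwueme 2/2, Greco 1/1, Ibarra 2/2, Novak 1/1, Singh 1/1, Yoon 2/2.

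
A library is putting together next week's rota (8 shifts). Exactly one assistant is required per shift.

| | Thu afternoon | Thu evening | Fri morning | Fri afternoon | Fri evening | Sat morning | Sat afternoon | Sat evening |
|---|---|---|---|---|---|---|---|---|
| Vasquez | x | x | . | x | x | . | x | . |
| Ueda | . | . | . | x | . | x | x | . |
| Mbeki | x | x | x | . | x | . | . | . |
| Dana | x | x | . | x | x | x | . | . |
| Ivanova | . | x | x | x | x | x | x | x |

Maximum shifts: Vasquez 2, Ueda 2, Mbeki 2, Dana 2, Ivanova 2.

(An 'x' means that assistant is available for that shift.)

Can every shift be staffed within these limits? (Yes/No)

Sat evening can only be covered by Ivanova, so that assignment is forced.
One valid schedule: Thu afternoon→Vasquez, Thu evening→Mbeki, Fri morning→Mbeki, Fri afternoon→Ueda, Fri evening→Dana, Sat morning→Ueda, Sat afternoon→Vasquez, Sat evening→Ivanova.
Loads: Vasquez 2/2, Ueda 2/2, Mbeki 2/2, Dana 1/2, Ivanova 1/2 — all within limits.

Yes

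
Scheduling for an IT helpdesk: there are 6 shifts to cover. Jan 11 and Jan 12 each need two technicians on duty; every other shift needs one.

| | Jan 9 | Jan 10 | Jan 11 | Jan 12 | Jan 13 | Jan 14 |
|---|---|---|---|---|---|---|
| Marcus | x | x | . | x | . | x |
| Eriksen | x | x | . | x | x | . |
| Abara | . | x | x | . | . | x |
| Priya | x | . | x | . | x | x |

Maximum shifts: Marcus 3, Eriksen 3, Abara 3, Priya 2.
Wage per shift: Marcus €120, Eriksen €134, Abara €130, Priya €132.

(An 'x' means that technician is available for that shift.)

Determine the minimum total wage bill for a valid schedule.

Jan 11 can only be covered by Abara and Priya, so that assignment is forced.
Jan 12 can only be covered by Marcus and Eriksen, so that assignment is forced.
Picking the cheapest available technician for each shift independently would cost €1008, but that ignores the shift limits.
An optimal schedule: Jan 9→Marcus, Jan 10→Marcus, Jan 11→Abara+Priya, Jan 12→Marcus+Eriksen, Jan 13→Priya, Jan 14→Abara.
Total: 120 + 120 + 130 + 132 + 120 + 134 + 132 + 130 = €1018.

€1018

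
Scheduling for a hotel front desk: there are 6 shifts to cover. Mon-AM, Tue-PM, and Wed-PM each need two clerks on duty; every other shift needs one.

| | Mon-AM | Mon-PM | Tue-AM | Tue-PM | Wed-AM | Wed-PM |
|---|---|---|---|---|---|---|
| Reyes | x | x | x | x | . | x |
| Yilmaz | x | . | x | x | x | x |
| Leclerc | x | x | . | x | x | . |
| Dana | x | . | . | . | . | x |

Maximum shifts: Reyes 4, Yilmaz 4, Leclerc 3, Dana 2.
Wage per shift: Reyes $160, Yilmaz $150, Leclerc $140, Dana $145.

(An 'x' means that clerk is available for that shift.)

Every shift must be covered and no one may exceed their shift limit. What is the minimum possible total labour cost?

Picking the cheapest available clerk for each shift independently would cost $1300, but that ignores the shift limits.
An optimal schedule: Mon-AM→Dana+Yilmaz, Mon-PM→Leclerc, Tue-AM→Yilmaz, Tue-PM→Leclerc+Yilmaz, Wed-AM→Leclerc, Wed-PM→Dana+Yilmaz.
Total: 145 + 150 + 140 + 150 + 140 + 150 + 140 + 145 + 150 = $1310.

$1310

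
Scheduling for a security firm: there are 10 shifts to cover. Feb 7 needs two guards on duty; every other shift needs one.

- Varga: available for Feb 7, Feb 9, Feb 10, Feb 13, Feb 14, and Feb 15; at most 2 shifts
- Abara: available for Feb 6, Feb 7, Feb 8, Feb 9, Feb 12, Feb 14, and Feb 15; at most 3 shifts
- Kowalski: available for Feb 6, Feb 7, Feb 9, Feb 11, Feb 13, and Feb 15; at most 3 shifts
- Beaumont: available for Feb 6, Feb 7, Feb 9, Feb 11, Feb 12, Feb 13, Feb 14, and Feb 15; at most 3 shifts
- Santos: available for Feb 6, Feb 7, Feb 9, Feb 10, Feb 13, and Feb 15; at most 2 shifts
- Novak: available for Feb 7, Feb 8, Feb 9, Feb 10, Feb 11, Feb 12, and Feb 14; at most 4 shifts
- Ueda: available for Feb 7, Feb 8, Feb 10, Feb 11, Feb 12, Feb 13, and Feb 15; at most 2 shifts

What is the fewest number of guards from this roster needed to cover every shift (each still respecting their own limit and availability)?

4

11 slots to fill and no one can take more than 4, so at least ⌈11/4⌉ = 3 guards are needed.
Any 3 guards together have capacity at most 4+3+3 = 10 < 11 slots, so 3 can never suffice.
Varga, Abara, Kowalski, and Beaumont alone can cover everything: Feb 6→Abara, Feb 7→Kowalski+Beaumont, Feb 8→Abara, Feb 9→Kowalski, Feb 10→Varga, Feb 11→Kowalski, Feb 12→Abara, Feb 13→Varga, Feb 14→Beaumont, Feb 15→Beaumont.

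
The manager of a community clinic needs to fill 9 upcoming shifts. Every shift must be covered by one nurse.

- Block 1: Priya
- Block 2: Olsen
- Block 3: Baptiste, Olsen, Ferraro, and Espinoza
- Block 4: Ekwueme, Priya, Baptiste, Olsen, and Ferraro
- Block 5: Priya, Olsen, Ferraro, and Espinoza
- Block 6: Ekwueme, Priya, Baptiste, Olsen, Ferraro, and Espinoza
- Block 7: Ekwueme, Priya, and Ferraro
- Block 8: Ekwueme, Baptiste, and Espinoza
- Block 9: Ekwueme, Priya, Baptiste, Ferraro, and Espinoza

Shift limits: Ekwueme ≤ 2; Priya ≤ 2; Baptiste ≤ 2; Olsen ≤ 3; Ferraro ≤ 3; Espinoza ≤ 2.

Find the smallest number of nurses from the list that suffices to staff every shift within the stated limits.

4

9 slots to fill and no one can take more than 3, so at least ⌈9/3⌉ = 3 nurses are needed.
Any 3 nurses together have capacity at most 3+3+2 = 8 < 9 slots, so 3 can never suffice.
Ekwueme, Priya, Baptiste, and Olsen alone can cover everything: Block 1→Priya, Block 2→Olsen, Block 3→Baptiste, Block 4→Olsen, Block 5→Priya, Block 6→Olsen, Block 7→Ekwueme, Block 8→Ekwueme, Block 9→Baptiste.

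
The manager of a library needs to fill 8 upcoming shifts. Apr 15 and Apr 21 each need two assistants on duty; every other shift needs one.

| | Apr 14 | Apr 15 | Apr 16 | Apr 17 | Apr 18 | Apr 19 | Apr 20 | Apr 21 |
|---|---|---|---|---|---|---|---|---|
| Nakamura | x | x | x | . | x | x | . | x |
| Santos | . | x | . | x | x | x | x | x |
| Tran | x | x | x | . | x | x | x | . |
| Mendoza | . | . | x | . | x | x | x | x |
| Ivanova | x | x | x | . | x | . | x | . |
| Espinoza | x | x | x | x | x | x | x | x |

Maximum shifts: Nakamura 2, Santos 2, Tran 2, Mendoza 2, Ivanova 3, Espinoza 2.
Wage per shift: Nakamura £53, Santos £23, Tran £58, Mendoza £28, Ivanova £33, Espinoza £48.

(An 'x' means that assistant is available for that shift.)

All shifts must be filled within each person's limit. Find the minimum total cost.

£350

Picking the cheapest available assistant for each shift independently would cost £260, but that ignores the shift limits.
An optimal schedule: Apr 14→Ivanova, Apr 15→Ivanova+Espinoza, Apr 16→Mendoza, Apr 17→Santos, Apr 18→Ivanova, Apr 19→Santos, Apr 20→Mendoza, Apr 21→Espinoza+Nakamura.
Total: 33 + 33 + 48 + 28 + 23 + 33 + 23 + 28 + 48 + 53 = £350.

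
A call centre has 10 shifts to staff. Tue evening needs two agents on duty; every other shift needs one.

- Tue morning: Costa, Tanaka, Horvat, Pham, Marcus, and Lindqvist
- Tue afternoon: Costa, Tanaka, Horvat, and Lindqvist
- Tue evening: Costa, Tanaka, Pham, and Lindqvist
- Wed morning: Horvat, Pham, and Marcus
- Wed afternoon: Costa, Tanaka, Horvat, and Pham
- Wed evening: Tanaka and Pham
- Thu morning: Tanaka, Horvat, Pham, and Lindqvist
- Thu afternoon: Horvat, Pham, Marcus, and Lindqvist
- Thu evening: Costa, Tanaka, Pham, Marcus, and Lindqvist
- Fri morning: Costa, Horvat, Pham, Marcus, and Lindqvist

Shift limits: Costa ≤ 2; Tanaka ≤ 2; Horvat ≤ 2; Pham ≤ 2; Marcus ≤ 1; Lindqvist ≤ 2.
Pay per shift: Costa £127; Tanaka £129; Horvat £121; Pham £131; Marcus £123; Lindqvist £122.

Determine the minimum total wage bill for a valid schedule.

Picking the cheapest available agent for each shift independently would cost £1347, but that ignores the shift limits.
An optimal schedule: Tue morning→Lindqvist, Tue afternoon→Costa, Tue evening→Pham+Lindqvist, Wed morning→Horvat, Wed afternoon→Costa, Wed evening→Tanaka, Thu morning→Tanaka, Thu afternoon→Horvat, Thu evening→Pham, Fri morning→Marcus.
Total: 122 + 127 + 131 + 122 + 121 + 127 + 129 + 129 + 121 + 131 + 123 = £1383.

£1383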